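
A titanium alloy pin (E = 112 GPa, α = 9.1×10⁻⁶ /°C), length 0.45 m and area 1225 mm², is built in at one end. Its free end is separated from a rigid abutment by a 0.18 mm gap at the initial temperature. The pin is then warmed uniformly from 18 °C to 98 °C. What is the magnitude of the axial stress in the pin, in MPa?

Free thermal elongation = αΔT L = 9.1×10⁻⁶ × 80 × 450 = 0.3276 mm.
After closing the 0.18 mm clearance, 0.3276 − 0.18 = 0.1476 mm of expansion remains to be suppressed by the wall.
Compatibility: PL/(AE) = 0.1476 mm, so σ = P/A = E × (0.1476/450) = 36.74 MPa.

σ ≈ 36.7 MPa (compressive)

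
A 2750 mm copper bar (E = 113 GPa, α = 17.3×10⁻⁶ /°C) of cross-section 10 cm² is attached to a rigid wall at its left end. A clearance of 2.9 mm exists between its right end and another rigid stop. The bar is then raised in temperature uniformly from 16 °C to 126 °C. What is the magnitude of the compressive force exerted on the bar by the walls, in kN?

P ≈ 95.9 kN

If the wall were absent the bar would grow by αΔT L = 17.3×10⁻⁶ × 110 × 2750 = 5.233 mm.
The gap closes (δ_free > 2.9 mm) and the wall then resists a further 5.233 − 2.9 = 2.333 mm of expansion.
Compatibility: PL/(AE) = 2.333 mm, so σ = P/A = E × (2.333/2750) = 95.88 MPa.
Force on the wall = σA = 95.88 × 1000 mm² = 95.88 kN.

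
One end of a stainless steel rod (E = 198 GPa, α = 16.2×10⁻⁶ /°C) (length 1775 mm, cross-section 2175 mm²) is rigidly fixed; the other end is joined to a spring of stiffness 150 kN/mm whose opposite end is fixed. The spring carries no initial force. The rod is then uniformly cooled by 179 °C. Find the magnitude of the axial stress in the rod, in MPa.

σ ≈ 219 MPa (tensile)

The unrestrained thermal change is αΔT L = 16.2×10⁻⁶ × 179 × 1775 = 5.147 mm.
Let P be the tensile force in the spring. The rod extends elastically by PL/(AE) and the spring stretches by P/k; together these equal δ_free.
P [ L/(AE) + 1/k ] = δ_free → P [ 1775/(2175×198×10³) + 1/(150×10³) ] = 5.147.
P = 5.147 / 1.079×10⁻⁵ = 477100 N.
σ = P/A = 477100/2175 = 219.4 MPa.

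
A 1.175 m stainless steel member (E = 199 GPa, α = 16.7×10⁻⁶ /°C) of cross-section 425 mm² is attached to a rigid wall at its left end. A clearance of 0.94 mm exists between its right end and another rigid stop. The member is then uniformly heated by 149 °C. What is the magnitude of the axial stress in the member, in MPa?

Unrestrained expansion: δ_free = αΔT L = 16.7×10⁻⁶ × 149 × 1175 = 2.924 mm.
The gap closes (δ_free > 0.94 mm) and the wall then resists a further 2.924 − 0.94 = 1.984 mm of expansion.
So σ = E(δ_free − g)/L = 199×10³ × 1.984/1175 = 336 MPa.

σ ≈ 336 MPa (compressive)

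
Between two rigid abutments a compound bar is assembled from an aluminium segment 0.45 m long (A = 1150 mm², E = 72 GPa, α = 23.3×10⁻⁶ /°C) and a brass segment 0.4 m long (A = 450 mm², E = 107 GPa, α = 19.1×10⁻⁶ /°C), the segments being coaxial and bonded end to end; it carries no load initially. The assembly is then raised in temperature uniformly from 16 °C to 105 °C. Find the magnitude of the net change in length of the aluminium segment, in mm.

|ΔL| ≈ 0.295 mm

With the walls removed the bar would change length by δ_free = Σ αᵢΔT Lᵢ = 23.3×10⁻⁶×89×450 + 19.1×10⁻⁶×89×400 = 1.613 mm.
Since the ends are fixed, an axial force P builds up, equal in every segment, with P · Σ Lᵢ/(AᵢEᵢ) = δ_free.
Σ Lᵢ/(AᵢEᵢ) = 450/(1150×72×10³) + 400/(450×107×10³) = 1.374×10⁻⁵ mm/N.
Hence P = δ_free / Σ(L/AE) = 1.613/1.374×10⁻⁵ = 117.4 kN (compressive).
For the aluminium segment, free thermal change = 23.3×10⁻⁶×89×450 = 0.9332 mm and elastic change from P = 117400×450/(1150×72×10³) = 0.638 mm; these oppose, so the net change is 0.295 mm (segment lengthens).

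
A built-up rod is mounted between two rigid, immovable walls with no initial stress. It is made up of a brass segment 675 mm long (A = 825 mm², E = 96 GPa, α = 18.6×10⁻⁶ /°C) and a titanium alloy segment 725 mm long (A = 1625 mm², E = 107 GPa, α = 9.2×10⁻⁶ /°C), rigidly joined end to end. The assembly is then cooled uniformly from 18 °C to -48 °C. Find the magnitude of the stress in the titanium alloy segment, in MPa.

If the supports were absent, the total length change would be Σ αᵢΔT Lᵢ = 18.6×10⁻⁶×66×675 + 9.2×10⁻⁶×66×725 = 1.269 mm.
The walls prevent any net length change, so an axial force P (same in every segment) develops. Compatibility: P · Σ Lᵢ/(AᵢEᵢ) = δ_free.
Σ Lᵢ/(AᵢEᵢ) = 675/(825×96×10³) + 725/(1625×107×10³) = 1.269×10⁻⁵ mm/N.
So P = 1.269 / 1.269×10⁻⁵ = 99.97 kN, tensile.
σ_{titanium alloy} = P / A = 99970 / 1625 = 61.52 MPa.

σ ≈ 61.5 MPa (tensile)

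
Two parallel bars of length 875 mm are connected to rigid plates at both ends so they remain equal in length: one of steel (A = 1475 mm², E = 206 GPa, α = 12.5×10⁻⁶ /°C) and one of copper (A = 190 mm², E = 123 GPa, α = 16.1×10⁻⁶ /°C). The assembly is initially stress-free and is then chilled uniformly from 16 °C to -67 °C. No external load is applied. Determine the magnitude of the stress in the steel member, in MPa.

σ ≈ 4.4 MPa (compressive)

The copper has the larger α, so on cooling it would change length more than the steel if both were free. The rigid plates force a common final length, so the copper is put into tension and the steel into compression, with equal and opposite forces P (no external load).
Equating the net (thermal + elastic) strains gives |α₁ − α₂|·ΔT = P·[1/(A₁E₁) + 1/(A₂E₂)].
|α₁ − α₂|·ΔT = 3.6×10⁻⁶ × 83 = 0.0002988.
1/(A₁E₁) + 1/(A₂E₂) = 1/(1475×206×10³) + 1/(190×123×10³) = 4.608×10⁻⁸ N⁻¹.
P = 0.0002988 / 4.608×10⁻⁸ = 6484 N = 6.484 kN.
σ_{steel} = P/A₁ = 6484/1475 = 4.396 MPa, compressive.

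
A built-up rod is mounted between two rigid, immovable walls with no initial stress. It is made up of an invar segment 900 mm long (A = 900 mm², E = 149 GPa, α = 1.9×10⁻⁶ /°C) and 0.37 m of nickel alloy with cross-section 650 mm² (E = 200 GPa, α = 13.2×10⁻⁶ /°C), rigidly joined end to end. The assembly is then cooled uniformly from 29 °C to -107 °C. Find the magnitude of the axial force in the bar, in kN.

If the supports were absent, the total length change would be Σ αᵢΔT Lᵢ = 1.9×10⁻⁶×136×900 + 13.2×10⁻⁶×136×370 = 0.8968 mm.
Since the ends are fixed, an axial force P builds up, equal in every segment, with P · Σ Lᵢ/(AᵢEᵢ) = δ_free.
Σ Lᵢ/(AᵢEᵢ) = 900/(900×149×10³) + 370/(650×200×10³) = 9.558×10⁻⁶ mm/N.
Hence P = δ_free / Σ(L/AE) = 0.8968/9.558×10⁻⁶ = 93.83 kN (tensile).

P ≈ 93.8 kN (tensile)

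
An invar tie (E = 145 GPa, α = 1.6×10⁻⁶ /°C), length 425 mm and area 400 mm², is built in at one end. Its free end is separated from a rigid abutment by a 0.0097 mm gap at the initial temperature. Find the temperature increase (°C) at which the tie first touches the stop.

Contact occurs when the free expansion equals the gap: αΔT L = 0.0097 mm.
ΔT = 0.0097 / (1.6×10⁻⁶ × 425) = 14.26 °C.

ΔT ≈ 14.3 °C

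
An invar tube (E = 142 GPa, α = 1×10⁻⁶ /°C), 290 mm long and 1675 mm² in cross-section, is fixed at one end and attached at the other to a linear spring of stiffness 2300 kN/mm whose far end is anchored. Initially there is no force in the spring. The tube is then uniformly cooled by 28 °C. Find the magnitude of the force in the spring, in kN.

P ≈ 4.91 kN

The unrestrained thermal change is αΔT L = 1×10⁻⁶ × 28 × 290 = 0.00812 mm.
Let P be the tensile force in the spring. The tube extends elastically by PL/(AE) and the spring stretches by P/k; together these equal δ_free.
So P = δ_free / [L/(AE) + 1/k] = 0.00812 / [ 290/(1675×142×10³) + 1/(2300×10³) ].
P = 0.00812 / 1.654×10⁻⁶ = 4909 N.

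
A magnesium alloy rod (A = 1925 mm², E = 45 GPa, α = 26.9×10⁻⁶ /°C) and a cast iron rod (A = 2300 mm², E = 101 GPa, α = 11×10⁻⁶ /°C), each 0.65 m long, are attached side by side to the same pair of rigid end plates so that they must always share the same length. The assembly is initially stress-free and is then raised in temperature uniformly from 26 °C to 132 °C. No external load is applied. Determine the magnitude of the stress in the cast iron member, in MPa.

Both members must finish at the same length. With the larger α, the magnesium alloy tends to over-expand; the plates restrain it, putting the magnesium alloy in compression and the cast iron in tension. With no external load the two internal forces are equal and opposite, magnitude P.
Compatibility of the two members (thermal + elastic change equal): (α₁ − α₂)ΔT = P·[1/(A₁E₁) + 1/(A₂E₂)].
|α₁ − α₂|·ΔT = 15.9×10⁻⁶ × 106 = 0.001685.
1/(A₁E₁) + 1/(A₂E₂) = 1/(1925×45×10³) + 1/(2300×101×10³) = 1.585×10⁻⁸ N⁻¹.
So P = 0.001685 / 1.585×10⁻⁸ = 106.3 kN.
σ_{cast iron} = P/A₂ = 106300/2300 = 46.24 MPa, tensile.

σ ≈ 46.2 MPa (tensile)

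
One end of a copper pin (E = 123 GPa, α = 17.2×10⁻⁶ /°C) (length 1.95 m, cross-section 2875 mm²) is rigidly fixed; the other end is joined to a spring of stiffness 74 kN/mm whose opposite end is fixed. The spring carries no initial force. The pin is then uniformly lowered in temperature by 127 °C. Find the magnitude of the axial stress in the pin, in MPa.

σ ≈ 77.9 MPa (tensile)

If the spring were absent the pin would shorten by αΔT L = 17.2×10⁻⁶ × 127 × 1950 = 4.26 mm.
Let P be the tensile force in the spring. The pin extends elastically by PL/(AE) and the spring stretches by P/k; together these equal δ_free.
P [ L/(AE) + 1/k ] = δ_free → P [ 1950/(2875×123×10³) + 1/(74×10³) ] = 4.26.
P = 4.26 / 1.903×10⁻⁵ = 223900 N.
σ = P/A = 223900/2875 = 77.86 MPa.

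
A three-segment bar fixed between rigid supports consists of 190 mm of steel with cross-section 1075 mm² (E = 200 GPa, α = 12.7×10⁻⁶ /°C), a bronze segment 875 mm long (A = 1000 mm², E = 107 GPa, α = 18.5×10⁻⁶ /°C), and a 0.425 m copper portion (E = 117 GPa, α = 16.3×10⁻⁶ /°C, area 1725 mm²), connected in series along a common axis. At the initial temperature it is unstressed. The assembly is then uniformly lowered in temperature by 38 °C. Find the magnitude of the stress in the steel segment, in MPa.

With the walls removed the bar would change length by δ_free = Σ αᵢΔT Lᵢ = 12.7×10⁻⁶×38×190 + 18.5×10⁻⁶×38×875 + 16.3×10⁻⁶×38×425 = 0.9701 mm.
The rigid supports impose zero overall length change; the single axial force P common to all segments must satisfy P Σ Lᵢ/(AᵢEᵢ) = δ_free.
Σ Lᵢ/(AᵢEᵢ) = 190/(1075×200×10³) + 875/(1000×107×10³) + 425/(1725×117×10³) = 1.117×10⁻⁵ mm/N.
So P = 0.9701 / 1.117×10⁻⁵ = 86.87 kN, tensile.
σ_{steel} = P / A = 86870 / 1075 = 80.81 MPa.

σ ≈ 80.8 MPa (tensile)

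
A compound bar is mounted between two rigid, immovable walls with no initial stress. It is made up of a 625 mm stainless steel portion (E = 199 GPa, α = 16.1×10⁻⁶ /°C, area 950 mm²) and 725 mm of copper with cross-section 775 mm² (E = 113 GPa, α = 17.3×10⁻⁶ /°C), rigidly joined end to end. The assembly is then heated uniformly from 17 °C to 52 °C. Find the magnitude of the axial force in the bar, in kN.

Free thermal expansion of the whole bar: Σ αᵢΔT Lᵢ = 16.1×10⁻⁶×35×625 + 17.3×10⁻⁶×35×725 = 0.7912 mm.
Since the ends are fixed, an axial force P builds up, equal in every segment, with P · Σ Lᵢ/(AᵢEᵢ) = δ_free.
Σ Lᵢ/(AᵢEᵢ) = 625/(950×199×10³) + 725/(775×113×10³) = 1.158×10⁻⁵ mm/N.
P = 0.7912 / 1.158×10⁻⁵ = 68300 N = 68.3 kN, compressive.

P ≈ 68.3 kN (compressive)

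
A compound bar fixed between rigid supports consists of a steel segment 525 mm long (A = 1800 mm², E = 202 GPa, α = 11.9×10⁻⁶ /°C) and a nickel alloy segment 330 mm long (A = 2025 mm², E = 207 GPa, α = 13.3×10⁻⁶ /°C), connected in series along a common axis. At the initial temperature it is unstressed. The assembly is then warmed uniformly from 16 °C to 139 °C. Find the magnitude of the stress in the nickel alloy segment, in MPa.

σ ≈ 290 MPa (compressive)

Free thermal expansion of the whole bar: Σ αᵢΔT Lᵢ = 11.9×10⁻⁶×123×525 + 13.3×10⁻⁶×123×330 = 1.308 mm.
Since the ends are fixed, an axial force P builds up, equal in every segment, with P · Σ Lᵢ/(AᵢEᵢ) = δ_free.
The series flexibility is Σ Lᵢ/(AᵢEᵢ) = 525/(1800×202×10³) + 330/(2025×207×10³) = 2.231×10⁻⁶ mm/N.
Hence P = δ_free / Σ(L/AE) = 1.308/2.231×10⁻⁶ = 586.4 kN (compressive).
σ_{nickel alloy} = P / A = 586400 / 2025 = 289.6 MPa.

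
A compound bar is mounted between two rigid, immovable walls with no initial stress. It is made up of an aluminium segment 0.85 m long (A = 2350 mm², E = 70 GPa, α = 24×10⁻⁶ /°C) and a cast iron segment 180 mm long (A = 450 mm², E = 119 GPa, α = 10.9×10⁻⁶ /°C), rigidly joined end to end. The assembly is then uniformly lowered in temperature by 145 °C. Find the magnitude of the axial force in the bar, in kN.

With the walls removed the bar would change length by δ_free = Σ αᵢΔT Lᵢ = 24×10⁻⁶×145×850 + 10.9×10⁻⁶×145×180 = 3.242 mm.
The rigid supports impose zero overall length change; the single axial force P common to all segments must satisfy P Σ Lᵢ/(AᵢEᵢ) = δ_free.
The series flexibility is Σ Lᵢ/(AᵢEᵢ) = 850/(2350×70×10³) + 180/(450×119×10³) = 8.529×10⁻⁶ mm/N.
P = 3.242 / 8.529×10⁻⁶ = 380200 N = 380.2 kN, tensile.

P ≈ 380 kN (tensile)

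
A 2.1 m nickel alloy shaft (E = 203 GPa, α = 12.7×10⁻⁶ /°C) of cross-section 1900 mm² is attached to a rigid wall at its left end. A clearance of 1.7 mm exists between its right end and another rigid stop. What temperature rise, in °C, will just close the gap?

The gap closes when αΔT L = 1.7 mm, since the shaft is still unstressed at that instant.
So ΔT = g/(αL) = 1.7/(12.7×10⁻⁶ × 2100) = 63.74 °C.

ΔT ≈ 63.7 °C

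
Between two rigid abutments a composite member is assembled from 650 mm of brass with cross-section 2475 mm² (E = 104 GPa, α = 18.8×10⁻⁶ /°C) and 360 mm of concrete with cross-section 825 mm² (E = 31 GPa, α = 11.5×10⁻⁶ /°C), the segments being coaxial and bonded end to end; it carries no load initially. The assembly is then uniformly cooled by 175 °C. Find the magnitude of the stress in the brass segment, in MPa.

If the supports were absent, the total length change would be Σ αᵢΔT Lᵢ = 18.8×10⁻⁶×175×650 + 11.5×10⁻⁶×175×360 = 2.863 mm.
Since the ends are fixed, an axial force P builds up, equal in every segment, with P · Σ Lᵢ/(AᵢEᵢ) = δ_free.
The series flexibility is Σ Lᵢ/(AᵢEᵢ) = 650/(2475×104×10³) + 360/(825×31×10³) = 1.66×10⁻⁵ mm/N.
P = 2.863 / 1.66×10⁻⁵ = 172500 N = 172.5 kN, tensile.
σ_{brass} = P / A = 172500 / 2475 = 69.68 MPa.

σ ≈ 69.7 MPa (tensile)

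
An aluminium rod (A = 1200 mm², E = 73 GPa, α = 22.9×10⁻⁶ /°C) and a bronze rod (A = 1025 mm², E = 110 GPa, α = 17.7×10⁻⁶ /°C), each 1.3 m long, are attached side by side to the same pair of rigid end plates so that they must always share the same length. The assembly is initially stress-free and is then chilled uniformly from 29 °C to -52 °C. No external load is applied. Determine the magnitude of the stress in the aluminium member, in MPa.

The aluminium has the larger α, so on cooling it would change length more than the bronze if both were free. The rigid plates force a common final length, so the aluminium is put into tension and the bronze into compression, with equal and opposite forces P (no external load).
Equating the net (thermal + elastic) strains gives |α₁ − α₂|·ΔT = P·[1/(A₁E₁) + 1/(A₂E₂)].
|α₁ − α₂|·ΔT = 5.2×10⁻⁶ × 81 = 0.0004212.
1/(A₁E₁) + 1/(A₂E₂) = 1/(1200×73×10³) + 1/(1025×110×10³) = 2.028×10⁻⁸ N⁻¹.
P = 0.0004212 / 2.028×10⁻⁸ = 20760 N = 20.76 kN.
σ_{aluminium} = P/A₁ = 20760/1200 = 17.3 MPa, tensile.

σ ≈ 17.3 MPa (tensile)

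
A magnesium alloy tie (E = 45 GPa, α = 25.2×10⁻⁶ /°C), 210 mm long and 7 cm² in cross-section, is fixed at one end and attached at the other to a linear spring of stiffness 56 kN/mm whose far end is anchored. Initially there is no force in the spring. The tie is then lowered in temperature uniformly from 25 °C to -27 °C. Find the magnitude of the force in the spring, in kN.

P ≈ 11.2 kN

Free thermal contraction: δ_free = αΔT L = 25.2×10⁻⁶ × 52 × 210 = 0.2752 mm.
With a force P in the spring, the elastic change of the tie is PL/(AE) and that of the spring is P/k; compatibility requires their sum to equal δ_free.
So P = δ_free / [L/(AE) + 1/k] = 0.2752 / [ 210/(700×45×10³) + 1/(56×10³) ].
P = 0.2752 / 2.452×10⁻⁵ = 11220 N.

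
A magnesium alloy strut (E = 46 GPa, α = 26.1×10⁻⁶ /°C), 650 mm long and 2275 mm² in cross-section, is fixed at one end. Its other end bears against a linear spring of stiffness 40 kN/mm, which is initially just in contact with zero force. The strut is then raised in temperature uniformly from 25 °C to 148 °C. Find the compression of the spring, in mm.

If the spring were absent the strut would lengthen by αΔT L = 26.1×10⁻⁶ × 123 × 650 = 2.087 mm.
With a force P in the spring, the elastic change of the strut is PL/(AE) and that of the spring is P/k; compatibility requires their sum to equal δ_free.
So P = δ_free / [L/(AE) + 1/k] = 2.087 / [ 650/(2275×46×10³) + 1/(40×10³) ].
P = 2.087 / 3.121×10⁻⁵ = 66860 N.
Spring compression = P/k = 66860/(40×10³) = 1.671 mm.

δ ≈ 1.67 mm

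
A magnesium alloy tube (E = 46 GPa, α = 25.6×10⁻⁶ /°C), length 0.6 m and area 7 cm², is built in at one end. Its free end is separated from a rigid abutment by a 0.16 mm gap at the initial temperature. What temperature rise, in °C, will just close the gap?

ΔT ≈ 10.4 °C

Contact occurs when the free expansion equals the gap: αΔT L = 0.16 mm.
ΔT = 0.16 / (25.6×10⁻⁶ × 600) = 10.42 °C.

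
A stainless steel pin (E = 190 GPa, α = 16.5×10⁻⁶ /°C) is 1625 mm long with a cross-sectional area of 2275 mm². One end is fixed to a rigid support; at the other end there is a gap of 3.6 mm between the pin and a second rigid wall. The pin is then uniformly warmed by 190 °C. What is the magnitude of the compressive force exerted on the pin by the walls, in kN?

P ≈ 398 kN

If the wall were absent the pin would grow by αΔT L = 16.5×10⁻⁶ × 190 × 1625 = 5.094 mm.
This exceeds the 3.6 mm gap, so the wall pushes back. The portion of expansion that must be recovered elastically is δ_free − gap = 5.094 − 3.6 = 1.494 mm.
Compatibility: PL/(AE) = 1.494 mm, so σ = P/A = E × (1.494/1625) = 174.7 MPa.
P = σA = 174.7 × 2275 = 397.5 kN.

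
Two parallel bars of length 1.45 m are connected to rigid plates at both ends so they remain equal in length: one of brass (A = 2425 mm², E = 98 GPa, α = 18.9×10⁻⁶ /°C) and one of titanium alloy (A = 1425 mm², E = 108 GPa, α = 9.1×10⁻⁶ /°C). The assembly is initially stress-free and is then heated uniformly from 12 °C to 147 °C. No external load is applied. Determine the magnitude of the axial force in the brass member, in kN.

Equilibrium of a rigid end plate with no external load gives equal and opposite internal forces ±P in the two members. Since α_{brass} > α_{titanium alloy}, heating drives the brass into compression and the titanium alloy into tension.
Setting the final lengths equal and cancelling L: (α₁ − α₂)ΔT = P/(A₁E₁) + P/(A₂E₂).
|α₁ − α₂|·ΔT = 9.8×10⁻⁶ × 135 = 0.001323.
1/(A₁E₁) + 1/(A₂E₂) = 1/(2425×98×10³) + 1/(1425×108×10³) = 1.071×10⁻⁸ N⁻¹.
So P = 0.001323 / 1.071×10⁻⁸ = 123.6 kN.

P ≈ 124 kN (compressive in the brass)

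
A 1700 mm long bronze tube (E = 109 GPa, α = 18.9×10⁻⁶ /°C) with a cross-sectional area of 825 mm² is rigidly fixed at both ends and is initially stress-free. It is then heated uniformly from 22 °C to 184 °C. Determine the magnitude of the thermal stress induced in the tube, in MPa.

With length fixed, the mechanical strain must cancel the thermal strain αΔT = 18.9×10⁻⁶ × 162 = 3061.8×10⁻⁶.
σ = EαΔT = 109×10³ × 18.9×10⁻⁶ × 162 = 333.7 MPa (compressive; the tube is trying to expand).

σ ≈ 334 MPa (compressive)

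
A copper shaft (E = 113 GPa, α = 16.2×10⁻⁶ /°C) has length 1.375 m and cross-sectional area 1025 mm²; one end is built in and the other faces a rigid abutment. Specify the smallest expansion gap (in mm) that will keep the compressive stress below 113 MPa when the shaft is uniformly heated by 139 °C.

With no wall the shaft would lengthen by αΔT L = 16.2×10⁻⁶ × 139 × 1375 = 3.096 mm.
A stress of 113 MPa corresponds to the wall pushing the shaft back by σL/E = 113×1375/(113×10³) = 1.375 mm.
The gap must absorb the remainder: g_min = 3.096 − 1.375 = 1.721 mm.

g ≈ 1.72 mm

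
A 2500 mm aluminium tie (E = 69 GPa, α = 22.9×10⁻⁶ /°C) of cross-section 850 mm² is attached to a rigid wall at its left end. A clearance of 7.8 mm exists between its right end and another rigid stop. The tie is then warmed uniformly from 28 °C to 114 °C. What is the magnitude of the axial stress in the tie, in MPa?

Unrestrained expansion: δ_free = αΔT L = 22.9×10⁻⁶ × 86 × 2500 = 4.923 mm.
Since δ_free = 4.92 mm is less than the 7.8 mm gap, the tie never touches the wall. No axial force develops.

σ ≈ 0 MPa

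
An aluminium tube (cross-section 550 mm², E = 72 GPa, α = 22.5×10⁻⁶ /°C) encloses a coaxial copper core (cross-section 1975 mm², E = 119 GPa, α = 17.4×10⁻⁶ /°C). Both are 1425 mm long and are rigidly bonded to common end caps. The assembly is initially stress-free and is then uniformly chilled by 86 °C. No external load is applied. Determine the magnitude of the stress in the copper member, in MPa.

Both members must finish at the same length. With the larger α, the aluminium tends to over-contract; the plates restrain it, putting the aluminium in tension and the copper in compression. With no external load the two internal forces are equal and opposite, magnitude P.
Equating the net (thermal + elastic) strains gives |α₁ − α₂|·ΔT = P·[1/(A₁E₁) + 1/(A₂E₂)].
|α₁ − α₂|·ΔT = 5.1×10⁻⁶ × 86 = 0.0004386.
1/(A₁E₁) + 1/(A₂E₂) = 1/(550×72×10³) + 1/(1975×119×10³) = 2.951×10⁻⁸ N⁻¹.
P = 0.0004386 / 2.951×10⁻⁸ = 14860 N = 14.86 kN.
σ_{copper} = P/A₂ = 14860/1975 = 7.526 MPa, compressive.

σ ≈ 7.53 MPa (compressive)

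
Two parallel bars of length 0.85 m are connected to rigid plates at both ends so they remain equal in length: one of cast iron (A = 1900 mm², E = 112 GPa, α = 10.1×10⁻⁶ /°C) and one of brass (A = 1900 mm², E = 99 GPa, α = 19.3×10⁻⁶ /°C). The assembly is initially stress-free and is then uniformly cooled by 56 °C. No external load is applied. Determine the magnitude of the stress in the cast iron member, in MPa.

σ ≈ 27.1 MPa (compressive)

Both members must finish at the same length. With the larger α, the brass tends to over-contract; the plates restrain it, putting the brass in tension and the cast iron in compression. With no external load the two internal forces are equal and opposite, magnitude P.
Equating the net (thermal + elastic) strains gives |α₁ − α₂|·ΔT = P·[1/(A₁E₁) + 1/(A₂E₂)].
|α₁ − α₂|·ΔT = 9.2×10⁻⁶ × 56 = 0.0005152.
1/(A₁E₁) + 1/(A₂E₂) = 1/(1900×112×10³) + 1/(1900×99×10³) = 1.002×10⁻⁸ N⁻¹.
P = 0.0005152 / 1.002×10⁻⁸ = 51440 N = 51.44 kN.
σ_{cast iron} = P/A₁ = 51440/1900 = 27.07 MPa, compressive.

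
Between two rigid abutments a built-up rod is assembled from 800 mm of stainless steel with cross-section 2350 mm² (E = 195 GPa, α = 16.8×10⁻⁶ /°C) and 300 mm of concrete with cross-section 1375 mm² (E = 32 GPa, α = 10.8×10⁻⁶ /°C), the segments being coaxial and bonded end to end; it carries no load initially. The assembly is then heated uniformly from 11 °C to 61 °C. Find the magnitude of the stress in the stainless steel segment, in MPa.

σ ≈ 41.4 MPa (compressive)

If the supports were absent, the total length change would be Σ αᵢΔT Lᵢ = 16.8×10⁻⁶×50×800 + 10.8×10⁻⁶×50×300 = 0.834 mm.
Since the ends are fixed, an axial force P builds up, equal in every segment, with P · Σ Lᵢ/(AᵢEᵢ) = δ_free.
Σ Lᵢ/(AᵢEᵢ) = 800/(2350×195×10³) + 300/(1375×32×10³) = 8.564×10⁻⁶ mm/N.
So P = 0.834 / 8.564×10⁻⁶ = 97.38 kN, compressive.
σ_{stainless steel} = P / A = 97380 / 2350 = 41.44 MPa.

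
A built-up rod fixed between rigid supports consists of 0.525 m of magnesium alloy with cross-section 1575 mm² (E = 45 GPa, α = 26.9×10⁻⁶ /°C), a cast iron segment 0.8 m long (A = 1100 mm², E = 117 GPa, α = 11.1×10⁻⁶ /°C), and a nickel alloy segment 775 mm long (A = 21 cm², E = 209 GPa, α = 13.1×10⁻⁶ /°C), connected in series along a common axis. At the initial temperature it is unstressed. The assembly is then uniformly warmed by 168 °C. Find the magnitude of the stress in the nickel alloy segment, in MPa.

If the supports were absent, the total length change would be Σ αᵢΔT Lᵢ = 26.9×10⁻⁶×168×525 + 11.1×10⁻⁶×168×800 + 13.1×10⁻⁶×168×775 = 5.57 mm.
The walls prevent any net length change, so an axial force P (same in every segment) develops. Compatibility: P · Σ Lᵢ/(AᵢEᵢ) = δ_free.
Σ Lᵢ/(AᵢEᵢ) = 525/(1575×45×10³) + 800/(1100×117×10³) + 775/(2100×209×10³) = 1.539×10⁻⁵ mm/N.
P = 5.57 / 1.539×10⁻⁵ = 361900 N = 361.9 kN, compressive.
σ_{nickel alloy} = P / A = 361900 / 2100 = 172.4 MPa.

σ ≈ 172 MPa (compressive)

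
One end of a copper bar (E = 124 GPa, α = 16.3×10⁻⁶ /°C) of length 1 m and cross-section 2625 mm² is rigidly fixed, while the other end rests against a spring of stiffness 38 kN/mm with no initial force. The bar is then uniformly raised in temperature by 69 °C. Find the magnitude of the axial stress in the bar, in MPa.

If the spring were absent the bar would lengthen by αΔT L = 16.3×10⁻⁶ × 69 × 1000 = 1.125 mm.
With a force P in the spring, the elastic change of the bar is PL/(AE) and that of the spring is P/k; compatibility requires their sum to equal δ_free.
P [ L/(AE) + 1/k ] = δ_free → P [ 1000/(2625×124×10³) + 1/(38×10³) ] = 1.125.
P = 1.125 / 2.939×10⁻⁵ = 38270 N.
σ = P/A = 38270/2625 = 14.58 MPa.

σ ≈ 14.6 MPa (compressive)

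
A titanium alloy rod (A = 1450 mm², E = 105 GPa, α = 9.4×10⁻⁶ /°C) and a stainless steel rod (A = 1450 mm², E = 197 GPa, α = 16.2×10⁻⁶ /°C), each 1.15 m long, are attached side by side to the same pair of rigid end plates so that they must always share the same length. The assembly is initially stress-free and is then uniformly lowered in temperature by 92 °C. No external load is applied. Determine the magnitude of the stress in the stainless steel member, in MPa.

Both members must finish at the same length. With the larger α, the stainless steel tends to over-contract; the plates restrain it, putting the stainless steel in tension and the titanium alloy in compression. With no external load the two internal forces are equal and opposite, magnitude P.
Compatibility of the two members (thermal + elastic change equal): (α₁ − α₂)ΔT = P·[1/(A₁E₁) + 1/(A₂E₂)].
|α₁ − α₂|·ΔT = 6.8×10⁻⁶ × 92 = 0.0006256.
1/(A₁E₁) + 1/(A₂E₂) = 1/(1450×105×10³) + 1/(1450×197×10³) = 1.007×10⁻⁸ N⁻¹.
So P = 0.0006256 / 1.007×10⁻⁸ = 62.13 kN.
σ_{stainless steel} = P/A₂ = 62130/1450 = 42.85 MPa, tensile.

σ ≈ 42.8 MPa (tensile)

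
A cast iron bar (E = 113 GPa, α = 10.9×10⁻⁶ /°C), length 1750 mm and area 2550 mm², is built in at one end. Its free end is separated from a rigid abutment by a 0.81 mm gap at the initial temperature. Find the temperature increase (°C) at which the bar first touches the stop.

ΔT ≈ 42.5 °C

Contact occurs when the free expansion equals the gap: αΔT L = 0.81 mm.
So ΔT = g/(αL) = 0.81/(10.9×10⁻⁶ × 1750) = 42.46 °C.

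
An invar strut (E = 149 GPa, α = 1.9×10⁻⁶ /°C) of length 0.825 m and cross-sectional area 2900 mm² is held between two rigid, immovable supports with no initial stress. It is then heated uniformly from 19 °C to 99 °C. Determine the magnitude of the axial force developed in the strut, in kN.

The ends cannot move, so σ = EαΔT = 149×10³ × 1.9×10⁻⁶ × 80 = 22.65 MPa.
Then P = σA = 22.65 × 2900 mm² = 65.68 kN, compressive.

P ≈ 65.7 kN (compressive)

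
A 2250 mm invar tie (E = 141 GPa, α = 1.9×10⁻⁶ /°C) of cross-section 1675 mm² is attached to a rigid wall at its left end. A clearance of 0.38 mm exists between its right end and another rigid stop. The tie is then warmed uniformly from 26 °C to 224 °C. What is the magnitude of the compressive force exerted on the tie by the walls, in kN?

If the wall were absent the tie would grow by αΔT L = 1.9×10⁻⁶ × 198 × 2250 = 0.8464 mm.
The gap closes (δ_free > 0.38 mm) and the wall then resists a further 0.8464 − 0.38 = 0.4664 mm of expansion.
So σ = E(δ_free − g)/L = 141×10³ × 0.4664/2250 = 29.23 MPa.
P = σA = 29.23 × 1675 = 48.96 kN.

P ≈ 49 kN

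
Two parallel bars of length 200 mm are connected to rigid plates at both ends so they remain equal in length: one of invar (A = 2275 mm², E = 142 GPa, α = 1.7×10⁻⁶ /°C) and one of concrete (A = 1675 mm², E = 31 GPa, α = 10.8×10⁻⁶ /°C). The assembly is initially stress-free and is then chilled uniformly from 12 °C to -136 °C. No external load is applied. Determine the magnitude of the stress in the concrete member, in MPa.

σ ≈ 36 MPa (tensile)

Both members must finish at the same length. With the larger α, the concrete tends to over-contract; the plates restrain it, putting the concrete in tension and the invar in compression. With no external load the two internal forces are equal and opposite, magnitude P.
Equating the net (thermal + elastic) strains gives |α₁ − α₂|·ΔT = P·[1/(A₁E₁) + 1/(A₂E₂)].
|α₁ − α₂|·ΔT = 9.1×10⁻⁶ × 148 = 0.001347.
1/(A₁E₁) + 1/(A₂E₂) = 1/(2275×142×10³) + 1/(1675×31×10³) = 2.235×10⁻⁸ N⁻¹.
P = 0.001347 / 2.235×10⁻⁸ = 60250 N = 60.25 kN.
σ_{concrete} = P/A₂ = 60250/1675 = 35.97 MPa, tensile.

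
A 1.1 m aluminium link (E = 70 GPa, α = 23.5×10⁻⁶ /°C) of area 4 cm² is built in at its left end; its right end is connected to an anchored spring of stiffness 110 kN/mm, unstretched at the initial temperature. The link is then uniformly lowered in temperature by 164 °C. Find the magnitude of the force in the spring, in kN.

P ≈ 87.6 kN

The unrestrained thermal change is αΔT L = 23.5×10⁻⁶ × 164 × 1100 = 4.239 mm.
Let P be the tensile force in the spring. The link extends elastically by PL/(AE) and the spring stretches by P/k; together these equal δ_free.
So P = δ_free / [L/(AE) + 1/k] = 4.239 / [ 1100/(400×70×10³) + 1/(110×10³) ].
P = 4.239 / 4.838×10⁻⁵ = 87630 N.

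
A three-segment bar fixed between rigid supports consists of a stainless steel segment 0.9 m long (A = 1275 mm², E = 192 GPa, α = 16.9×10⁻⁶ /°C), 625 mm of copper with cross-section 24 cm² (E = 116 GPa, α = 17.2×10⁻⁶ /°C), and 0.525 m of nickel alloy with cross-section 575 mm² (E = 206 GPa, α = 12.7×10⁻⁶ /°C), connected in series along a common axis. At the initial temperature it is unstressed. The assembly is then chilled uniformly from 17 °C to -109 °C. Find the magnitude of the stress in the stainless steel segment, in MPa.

σ ≈ 311 MPa (tensile)

If the supports were absent, the total length change would be Σ αᵢΔT Lᵢ = 16.9×10⁻⁶×126×900 + 17.2×10⁻⁶×126×625 + 12.7×10⁻⁶×126×525 = 4.111 mm.
Since the ends are fixed, an axial force P builds up, equal in every segment, with P · Σ Lᵢ/(AᵢEᵢ) = δ_free.
Σ Lᵢ/(AᵢEᵢ) = 900/(1275×192×10³) + 625/(2400×116×10³) + 525/(575×206×10³) = 1.035×10⁻⁵ mm/N.
P = 4.111 / 1.035×10⁻⁵ = 397100 N = 397.1 kN, tensile.
σ_{stainless steel} = P / A = 397100 / 1275 = 311.4 MPa.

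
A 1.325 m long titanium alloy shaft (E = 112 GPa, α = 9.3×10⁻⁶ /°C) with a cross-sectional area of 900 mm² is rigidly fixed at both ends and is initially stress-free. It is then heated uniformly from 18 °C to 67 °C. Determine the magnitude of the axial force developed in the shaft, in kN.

P ≈ 45.9 kN (compressive)

The ends cannot move, so σ = EαΔT = 112×10³ × 9.3×10⁻⁶ × 49 = 51.04 MPa.
Axial force P = σA = 51.04 × 900 = 45930 N = 45.93 kN, compressive.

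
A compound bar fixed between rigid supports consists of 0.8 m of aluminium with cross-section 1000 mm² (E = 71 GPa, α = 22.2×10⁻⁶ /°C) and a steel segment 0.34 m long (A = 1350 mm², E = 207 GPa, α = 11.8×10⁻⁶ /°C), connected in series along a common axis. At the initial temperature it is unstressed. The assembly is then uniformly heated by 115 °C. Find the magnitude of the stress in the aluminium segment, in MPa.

Free thermal expansion of the whole bar: Σ αᵢΔT Lᵢ = 22.2×10⁻⁶×115×800 + 11.8×10⁻⁶×115×340 = 2.504 mm.
The walls prevent any net length change, so an axial force P (same in every segment) develops. Compatibility: P · Σ Lᵢ/(AᵢEᵢ) = δ_free.
Σ Lᵢ/(AᵢEᵢ) = 800/(1000×71×10³) + 340/(1350×207×10³) = 1.248×10⁻⁵ mm/N.
So P = 2.504 / 1.248×10⁻⁵ = 200.6 kN, compressive.
σ_{aluminium} = P / A = 200600 / 1000 = 200.6 MPa.

σ ≈ 201 MPa (compressive)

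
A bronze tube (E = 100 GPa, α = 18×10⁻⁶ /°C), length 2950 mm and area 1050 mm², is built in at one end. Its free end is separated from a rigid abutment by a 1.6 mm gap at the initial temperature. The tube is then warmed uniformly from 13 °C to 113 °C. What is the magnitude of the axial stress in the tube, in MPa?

If the wall were absent the tube would grow by αΔT L = 18×10⁻⁶ × 100 × 2950 = 5.31 mm.
The gap closes (δ_free > 1.6 mm) and the wall then resists a further 5.31 − 1.6 = 3.71 mm of expansion.
That suppressed elongation corresponds to σ = E·Δ/L = 100×10³ × 3.71/2950 = 125.8 MPa.

σ ≈ 126 MPa (compressive)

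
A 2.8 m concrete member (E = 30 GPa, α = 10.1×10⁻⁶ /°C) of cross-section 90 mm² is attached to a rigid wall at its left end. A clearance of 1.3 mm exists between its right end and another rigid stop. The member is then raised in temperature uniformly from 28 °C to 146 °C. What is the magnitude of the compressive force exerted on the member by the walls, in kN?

P ≈ 1.96 kN

Unrestrained expansion: δ_free = αΔT L = 10.1×10⁻⁶ × 118 × 2800 = 3.337 mm.
After closing the 1.3 mm clearance, 3.337 − 1.3 = 2.037 mm of expansion remains to be suppressed by the wall.
So σ = E(δ_free − g)/L = 30×10³ × 2.037/2800 = 21.83 MPa.
Force on the wall = σA = 21.83 × 90 mm² = 1.964 kN.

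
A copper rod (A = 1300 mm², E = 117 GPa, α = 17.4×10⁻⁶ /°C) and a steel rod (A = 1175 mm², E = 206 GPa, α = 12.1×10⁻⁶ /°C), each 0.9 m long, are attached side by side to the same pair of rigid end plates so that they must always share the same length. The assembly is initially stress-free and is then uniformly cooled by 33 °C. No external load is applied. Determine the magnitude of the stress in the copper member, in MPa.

σ ≈ 12.6 MPa (tensile)

The copper has the larger α, so on cooling it would change length more than the steel if both were free. The rigid plates force a common final length, so the copper is put into tension and the steel into compression, with equal and opposite forces P (no external load).
Equating the net (thermal + elastic) strains gives |α₁ − α₂|·ΔT = P·[1/(A₁E₁) + 1/(A₂E₂)].
|α₁ − α₂|·ΔT = 5.3×10⁻⁶ × 33 = 0.0001749.
1/(A₁E₁) + 1/(A₂E₂) = 1/(1300×117×10³) + 1/(1175×206×10³) = 1.071×10⁻⁸ N⁻¹.
So P = 0.0001749 / 1.071×10⁻⁸ = 16.34 kN.
σ_{copper} = P/A₁ = 16340/1300 = 12.57 MPa, tensile.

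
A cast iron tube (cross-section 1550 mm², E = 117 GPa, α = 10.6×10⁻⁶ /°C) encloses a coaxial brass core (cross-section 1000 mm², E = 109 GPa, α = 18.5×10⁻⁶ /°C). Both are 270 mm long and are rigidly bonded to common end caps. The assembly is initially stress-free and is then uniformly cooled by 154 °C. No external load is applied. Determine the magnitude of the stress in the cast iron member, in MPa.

The brass has the larger α, so on cooling it would change length more than the cast iron if both were free. The rigid plates force a common final length, so the brass is put into tension and the cast iron into compression, with equal and opposite forces P (no external load).
Setting the final lengths equal and cancelling L: (α₁ − α₂)ΔT = P/(A₁E₁) + P/(A₂E₂).
|α₁ − α₂|·ΔT = 7.9×10⁻⁶ × 154 = 0.001217.
1/(A₁E₁) + 1/(A₂E₂) = 1/(1550×117×10³) + 1/(1000×109×10³) = 1.469×10⁻⁸ N⁻¹.
P = 0.001217 / 1.469×10⁻⁸ = 82830 N = 82.83 kN.
σ_{cast iron} = P/A₁ = 82830/1550 = 53.44 MPa, compressive.

σ ≈ 53.4 MPa (compressive)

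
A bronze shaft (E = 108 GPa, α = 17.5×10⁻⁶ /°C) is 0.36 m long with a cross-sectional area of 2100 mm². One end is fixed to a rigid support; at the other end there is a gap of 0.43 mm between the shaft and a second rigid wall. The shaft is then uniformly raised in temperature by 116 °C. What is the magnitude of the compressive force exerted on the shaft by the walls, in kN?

Unrestrained expansion: δ_free = αΔT L = 17.5×10⁻⁶ × 116 × 360 = 0.7308 mm.
After closing the 0.43 mm clearance, 0.7308 − 0.43 = 0.3008 mm of expansion remains to be suppressed by the wall.
That suppressed elongation corresponds to σ = E·Δ/L = 108×10³ × 0.3008/360 = 90.24 MPa.
P = σA = 90.24 × 2100 = 189.5 kN.

P ≈ 190 kN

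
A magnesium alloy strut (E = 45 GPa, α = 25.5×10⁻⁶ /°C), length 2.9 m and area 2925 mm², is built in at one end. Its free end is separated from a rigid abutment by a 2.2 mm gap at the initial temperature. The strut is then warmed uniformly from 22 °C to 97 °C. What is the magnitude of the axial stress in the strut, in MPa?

Free thermal elongation = αΔT L = 25.5×10⁻⁶ × 75 × 2900 = 5.546 mm.
The gap closes (δ_free > 2.2 mm) and the wall then resists a further 5.546 − 2.2 = 3.346 mm of expansion.
So σ = E(δ_free − g)/L = 45×10³ × 3.346/2900 = 51.92 MPa.

σ ≈ 51.9 MPa (compressive)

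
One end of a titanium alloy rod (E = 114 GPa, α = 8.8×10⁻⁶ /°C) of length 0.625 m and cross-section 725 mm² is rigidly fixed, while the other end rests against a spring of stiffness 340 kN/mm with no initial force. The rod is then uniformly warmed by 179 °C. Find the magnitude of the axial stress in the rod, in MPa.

σ ≈ 129 MPa (compressive)

The unrestrained thermal change is αΔT L = 8.8×10⁻⁶ × 179 × 625 = 0.9845 mm.
With a force P in the spring, the elastic change of the rod is PL/(AE) and that of the spring is P/k; compatibility requires their sum to equal δ_free.
So P = δ_free / [L/(AE) + 1/k] = 0.9845 / [ 625/(725×114×10³) + 1/(340×10³) ].
P = 0.9845 / 1.05×10⁻⁵ = 93730 N.
σ = P/A = 93730/725 = 129.3 MPa.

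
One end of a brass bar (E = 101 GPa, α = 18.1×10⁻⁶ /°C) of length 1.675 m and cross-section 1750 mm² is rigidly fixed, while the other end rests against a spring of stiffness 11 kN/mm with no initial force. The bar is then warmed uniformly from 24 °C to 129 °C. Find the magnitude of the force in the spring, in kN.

P ≈ 31.7 kN

The unrestrained thermal change is αΔT L = 18.1×10⁻⁶ × 105 × 1675 = 3.183 mm.
Let P be the compressive force at the spring. The bar shortens elastically by PL/(AE) and the spring compresses by P/k; together these equal δ_free.
So P = δ_free / [L/(AE) + 1/k] = 3.183 / [ 1675/(1750×101×10³) + 1/(11×10³) ].
P = 3.183 / 0.0001004 = 31710 N.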